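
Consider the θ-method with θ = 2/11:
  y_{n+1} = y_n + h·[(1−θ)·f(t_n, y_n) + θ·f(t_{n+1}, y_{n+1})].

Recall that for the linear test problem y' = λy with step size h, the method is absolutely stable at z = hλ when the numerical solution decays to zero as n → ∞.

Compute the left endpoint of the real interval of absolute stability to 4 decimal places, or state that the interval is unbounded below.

Test eqn y'=λy, z=hλ:
  y_{n+1} = y_n + z·[9/11·y_n + 2/11·y_{n+1}] ⇒ (1 − 2/11z)y_{n+1} = (1 + 9/11z)y_n
  so R(z) = (1 + 9/11z)/(1 − 2/11z).

Boundary: |R(x)|=1, x<0.
x=-0.69: |R|=0.3869
R=−1: 1+9/11x = −1+2/11x ⇒ -7/11x=2 ⇒ x=2/(-7/11)=-3.1429
Confirm numerically:
  x=-2.698: |R|=0.81008 <1
  x=-2.638: |R|=0.78287 <1
  x=-2.351: |R|=0.64699 <1
  x=-2.056: |R|=0.49656 <1
  x=-3.724: |R|=1.22051 >1
  x=-3.484: |R|=1.13290 >1
Stable set (-3.1429, 0).

left endpoint -3.1429.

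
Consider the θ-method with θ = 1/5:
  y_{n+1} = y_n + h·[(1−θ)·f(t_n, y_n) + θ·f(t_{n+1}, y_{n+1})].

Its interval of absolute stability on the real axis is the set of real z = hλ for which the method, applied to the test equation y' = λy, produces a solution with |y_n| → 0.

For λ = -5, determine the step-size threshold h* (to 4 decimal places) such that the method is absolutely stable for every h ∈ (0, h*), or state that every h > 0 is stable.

On y'=λy, z=hλ:
  y_{n+1} = y_n + z·[4/5·y_n + 1/5·y_{n+1}] ⇒ (1 − 1/5z)y_{n+1} = (1 + 4/5z)y_n
  R(z) = (1 + 4/5z)/(1 − 1/5z).

Solve |R(x)|<1 on ℝ⁻.
x=-0.81: |R|=0.3029
R=−1: 1+4/5x = −1+1/5x ⇒ -3/5x=2 ⇒ x=2/(-3/5)=-3.3333
Confirm numerically:
  x=-2.574: |R|=0.69923 <1
  x=-1.627: |R|=0.22755 <1
  x=-1.607: |R|=0.21613 <1
  x=-3.869: |R|=1.18119 >1
  x=-3.368: |R|=1.01243 >1
Interval (-3.3333, 0).

(-3.3333,0); λ=-5 ⇒ h* = (10/3)/5 = 0.6667.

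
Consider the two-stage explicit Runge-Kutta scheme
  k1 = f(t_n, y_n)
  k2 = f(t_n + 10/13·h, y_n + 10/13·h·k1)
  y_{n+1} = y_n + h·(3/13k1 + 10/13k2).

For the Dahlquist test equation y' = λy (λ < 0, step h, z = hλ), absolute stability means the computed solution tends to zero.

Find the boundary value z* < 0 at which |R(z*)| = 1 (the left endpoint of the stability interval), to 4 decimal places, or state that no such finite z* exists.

Test eqn y'=λy, z=hλ:
  k1=λy_n ⇒ h·k1=z·y_n;  k2=λ(1+10/13z)y_n ⇒ h·k2=z(1+10/13z)y_n
  y_{n+1}/y_n = 1 + 3/13z + 10/13z(1+10/13z) = 1 + z + 100/169z²
  Hence R(z) = 1 + z + 100/169z².

Need |R(x)|<1, x<0.
x=-1.58: |R|=0.8972
R=1: x+100/169x²=0 ⇒ x=−169/100=-1.6900; min R=1−1/(4·100/169)=0.5775>−1
Confirm numerically:
  x=-1.556: |R|=0.87662 <1
  x=-1.398: |R|=0.75845 <1
  x=-0.937: |R|=0.58251 <1
  x=-0.803: |R|=0.57854 <1
  x=-2.124: |R|=1.54545 >1
  x=-1.908: |R|=1.24612 >1
Interval (-1.6900, 0).

left endpoint -1.6900.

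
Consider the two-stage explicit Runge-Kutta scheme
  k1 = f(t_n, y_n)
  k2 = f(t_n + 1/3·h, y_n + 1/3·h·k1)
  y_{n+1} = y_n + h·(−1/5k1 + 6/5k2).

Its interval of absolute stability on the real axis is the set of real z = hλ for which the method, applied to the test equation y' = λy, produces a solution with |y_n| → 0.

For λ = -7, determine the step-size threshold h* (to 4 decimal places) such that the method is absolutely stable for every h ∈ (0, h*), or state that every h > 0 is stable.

(-2.5000,0); λ=-7 ⇒ h* = (5/2)/7 = 0.3571.

On y'=λy, z=hλ:
  k1=λy_n ⇒ h·k1=z·y_n;  k2=λ(1+1/3z)y_n ⇒ h·k2=z(1+1/3z)y_n
  y_{n+1}/y_n = 1 − 1/5z + 6/5z(1+1/3z) = 1 + z + 2/5z²
  so R(z) = 1 + z + 2/5z².

Boundary: |R(x)|=1, x<0.
x=-0.41: |R|=0.6572
R=1: x+2/5x²=0 ⇒ x=−5/2=-2.5000; min R=1−1/(4·2/5)=0.3750>−1
Confirm numerically:
  x=-2.228: |R|=0.75759 <1
  x=-1.767: |R|=0.48192 <1
  x=-1.387: |R|=0.38251 <1
  x=-1.259: |R|=0.37503 <1
  x=-2.718: |R|=1.23701 >1
  x=-2.527: |R|=1.02729 >1
So |R|<1 on (-2.5000, 0).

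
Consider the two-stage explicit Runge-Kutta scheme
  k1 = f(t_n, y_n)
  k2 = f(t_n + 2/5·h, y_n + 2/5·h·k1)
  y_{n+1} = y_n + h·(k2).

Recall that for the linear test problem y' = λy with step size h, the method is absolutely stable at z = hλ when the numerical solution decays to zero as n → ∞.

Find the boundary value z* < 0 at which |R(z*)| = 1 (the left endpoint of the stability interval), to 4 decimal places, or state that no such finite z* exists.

On y'=λy, z=hλ:
  k1=λy_n ⇒ h·k1=z·y_n;  k2=λ(1+2/5z)y_n ⇒ h·k2=z(1+2/5z)y_n
  y_{n+1}/y_n = 1 + z(1+2/5z) = 1 + z + 2/5z²
  ⇒ R(z) = 1 + z + 2/5z².

Solve |R(x)|<1 on ℝ⁻.
x=-1.37: |R|=0.3808
R=1: x+2/5x²=0 ⇒ x=−5/2=-2.5000; min R=1−1/(4·2/5)=0.3750>−1
Confirm numerically:
  x=-1.853: |R|=0.52044 <1
  x=-1.776: |R|=0.48567 <1
  x=-1.333: |R|=0.37776 <1
  x=-1.039: |R|=0.39281 <1
  x=-2.826: |R|=1.36851 >1
  x=-2.821: |R|=1.36222 >1
  x=-2.559: |R|=1.06039 >1
Stable set (-2.5000, 0).

left endpoint -2.5000.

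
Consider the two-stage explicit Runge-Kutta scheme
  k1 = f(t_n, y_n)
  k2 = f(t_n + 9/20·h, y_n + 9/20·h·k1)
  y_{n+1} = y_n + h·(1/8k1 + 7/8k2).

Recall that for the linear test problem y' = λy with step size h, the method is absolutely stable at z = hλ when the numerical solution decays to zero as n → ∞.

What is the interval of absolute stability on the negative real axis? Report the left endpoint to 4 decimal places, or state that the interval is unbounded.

With y'=λy (z=hλ):
  k1=λy_n ⇒ h·k1=z·y_n;  k2=λ(1+9/20z)y_n ⇒ h·k2=z(1+9/20z)y_n
  y_{n+1}/y_n = 1 + 1/8z + 7/8z(1+9/20z) = 1 + z + 63/160z²
  R(z) = 1 + z + 63/160z².

Find x<0 with |R(x)|<1.
x=-1.25: |R|=0.3652
R=1: x+63/160x²=0 ⇒ x=−160/63=-2.5397; min R=1−1/(4·63/160)=0.3651>−1
Confirm numerically:
  x=-2.485: |R|=0.94649 <1
  x=-1.596: |R|=0.40697 <1
  x=-1.071: |R|=0.38065 <1
  x=-2.914: |R|=1.42949 >1
  x=-2.833: |R|=1.32719 >1
  x=-2.636: |R|=1.09997 >1
Interval (-2.5397, 0).

z∈(-2.5397,0).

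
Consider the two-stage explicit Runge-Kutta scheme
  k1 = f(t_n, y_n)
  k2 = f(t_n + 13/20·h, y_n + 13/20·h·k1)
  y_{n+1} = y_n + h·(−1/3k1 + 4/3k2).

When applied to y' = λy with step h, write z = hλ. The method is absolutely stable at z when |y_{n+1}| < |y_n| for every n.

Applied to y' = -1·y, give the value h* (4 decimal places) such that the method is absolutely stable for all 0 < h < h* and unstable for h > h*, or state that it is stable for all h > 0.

With y'=λy (z=hλ):
  k1=λy_n ⇒ h·k1=z·y_n;  k2=λ(1+13/20z)y_n ⇒ h·k2=z(1+13/20z)y_n
  y_{n+1}/y_n = 1 − 1/3z + 4/3z(1+13/20z) = 1 + z + 13/15z²
  Hence R(z) = 1 + z + 13/15z².

Find x<0 with |R(x)|<1.
x=-0.95: |R|=0.8322
R=1: x+13/15x²=0 ⇒ x=−15/13=-1.1538; min R=1−1/(4·13/15)=0.7115>−1
Confirm numerically:
  x=-0.912: |R|=0.80884 <1
  x=-0.608: |R|=0.71238 <1
  x=-0.545: |R|=0.71242 <1
  x=-0.466: |R|=0.72220 <1
  x=-1.483: |R|=1.42305 >1
  x=-1.203: |R|=1.05125 >1
  x=-1.177: |R|=1.02362 >1
Interval (-1.1538, 0).

(-1.1538,0); λ=-1 ⇒ h* = (15/13)/1 = 1.1538.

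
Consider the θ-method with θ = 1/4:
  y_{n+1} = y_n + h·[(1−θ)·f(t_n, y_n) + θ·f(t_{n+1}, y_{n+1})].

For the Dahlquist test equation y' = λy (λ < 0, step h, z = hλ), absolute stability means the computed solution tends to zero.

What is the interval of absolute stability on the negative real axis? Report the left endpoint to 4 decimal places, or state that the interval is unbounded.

z∈(-4.0000,0).

With y'=λy (z=hλ):
  y_{n+1} = y_n + z·[3/4·y_n + 1/4·y_{n+1}] ⇒ (1 − 1/4z)y_{n+1} = (1 + 3/4z)y_n
  Hence R(z) = (1 + 3/4z)/(1 − 1/4z).

Solve |R(x)|<1 on ℝ⁻.
x=-0.6: |R|=0.4783
R=−1: 1+3/4x = −1+1/4x ⇒ -1/2x=2 ⇒ x=2/(-1/2)=-4.0000
Confirm numerically:
  x=-2.223: |R|=0.42889 <1
  x=-2.064: |R|=0.36148 <1
  x=-1.856: |R|=0.26776 <1
  x=-1.836: |R|=0.25840 <1
  x=-4.507: |R|=1.11920 >1
  x=-4.297: |R|=1.07159 >1
So |R|<1 on (-4.0000, 0).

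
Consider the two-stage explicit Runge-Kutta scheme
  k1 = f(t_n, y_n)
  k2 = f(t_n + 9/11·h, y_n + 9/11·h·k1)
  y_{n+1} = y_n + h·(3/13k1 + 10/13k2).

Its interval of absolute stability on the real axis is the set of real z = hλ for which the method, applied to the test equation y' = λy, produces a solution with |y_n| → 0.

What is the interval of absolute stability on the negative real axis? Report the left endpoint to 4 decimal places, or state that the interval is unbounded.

Test eqn y'=λy, z=hλ:
  k1=λy_n ⇒ h·k1=z·y_n;  k2=λ(1+9/11z)y_n ⇒ h·k2=z(1+9/11z)y_n
  y_{n+1}/y_n = 1 + 3/13z + 10/13z(1+9/11z) = 1 + z + 90/143z²
  ⇒ R(z) = 1 + z + 90/143z².

Boundary: |R(x)|=1, x<0.
x=-1.39: |R|=0.8260
R=1: x+90/143x²=0 ⇒ x=−143/90=-1.5889; min R=1−1/(4·90/143)=0.6028>−1
Confirm numerically:
  x=-1.522: |R|=0.93593 <1
  x=-1.059: |R|=0.64683 <1
  x=-0.641: |R|=0.61760 <1
  x=-2.016: |R|=1.54192 >1
  x=-1.643: |R|=1.05595 >1
Interval (-1.5889, 0).

z∈(-1.5889,0).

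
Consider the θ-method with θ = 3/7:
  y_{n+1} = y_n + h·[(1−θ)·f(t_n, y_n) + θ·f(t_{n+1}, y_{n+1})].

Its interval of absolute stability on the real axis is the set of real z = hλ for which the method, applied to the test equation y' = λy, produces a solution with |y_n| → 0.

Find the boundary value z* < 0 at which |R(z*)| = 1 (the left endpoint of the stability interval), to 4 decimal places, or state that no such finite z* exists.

With y'=λy (z=hλ):
  y_{n+1} = y_n + z·[4/7·y_n + 3/7·y_{n+1}] ⇒ (1 − 3/7z)y_{n+1} = (1 + 4/7z)y_n
  R(z) = (1 + 4/7z)/(1 − 3/7z).

Boundary: |R(x)|=1, x<0.
x=-1.33: |R|=0.1529
R=−1: 1+4/7x = −1+3/7x ⇒ -1/7x=2 ⇒ x=2/(-1/7)=-14.0000
Confirm numerically:
  x=-13.915: |R|=0.99826 <1
  x=-10.376: |R|=0.90495 <1
  x=-8.934: |R|=0.85013 <1
  x=-8.040: |R|=0.80848 <1
  x=-14.298: |R|=1.00597 >1
  x=-14.228: |R|=1.00459 >1
Interval (-14.0000, 0).

left endpoint -14.0000.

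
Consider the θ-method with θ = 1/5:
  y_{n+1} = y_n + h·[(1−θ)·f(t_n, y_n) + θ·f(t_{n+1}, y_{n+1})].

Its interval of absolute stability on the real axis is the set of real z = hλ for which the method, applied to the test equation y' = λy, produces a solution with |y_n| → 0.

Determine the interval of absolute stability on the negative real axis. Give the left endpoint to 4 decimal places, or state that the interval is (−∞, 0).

Test eqn y'=λy, z=hλ:
  y_{n+1} = y_n + z·[4/5·y_n + 1/5·y_{n+1}] ⇒ (1 − 1/5z)y_{n+1} = (1 + 4/5z)y_n
  so R(z) = (1 + 4/5z)/(1 − 1/5z).

Find x<0 with |R(x)|<1.
x=-0.36: |R|=0.6642
R=−1: 1+4/5x = −1+1/5x ⇒ -3/5x=2 ⇒ x=2/(-3/5)=-3.3333
Confirm numerically:
  x=-2.676: |R|=0.74310 <1
  x=-1.921: |R|=0.38781 <1
  x=-1.548: |R|=0.18204 <1
  x=-3.757: |R|=1.14514 >1
  x=-3.751: |R|=1.14318 >1
So |R|<1 on (-3.3333, 0).

(-3.3333, 0).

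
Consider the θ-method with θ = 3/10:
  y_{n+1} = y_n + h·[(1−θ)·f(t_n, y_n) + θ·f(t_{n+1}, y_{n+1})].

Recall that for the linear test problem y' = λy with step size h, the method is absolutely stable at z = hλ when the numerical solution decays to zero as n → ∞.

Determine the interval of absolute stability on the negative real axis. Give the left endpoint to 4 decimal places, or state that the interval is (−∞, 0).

On y'=λy, z=hλ:
  y_{n+1} = y_n + z·[7/10·y_n + 3/10·y_{n+1}] ⇒ (1 − 3/10z)y_{n+1} = (1 + 7/10z)y_n
  Hence R(z) = (1 + 7/10z)/(1 − 3/10z).

Find x<0 with |R(x)|<1.
x=-1.6: |R|=0.0811
R=−1: 1+7/10x = −1+3/10x ⇒ -2/5x=2 ⇒ x=2/(-2/5)=-5.0000
Confirm numerically:
  x=-4.816: |R|=0.96990 <1
  x=-4.465: |R|=0.90853 <1
  x=-2.815: |R|=0.52616 <1
  x=-5.456: |R|=1.06917 >1
  x=-5.353: |R|=1.05418 >1
Stable set (-5.0000, 0).

z∈(-5.0000,0).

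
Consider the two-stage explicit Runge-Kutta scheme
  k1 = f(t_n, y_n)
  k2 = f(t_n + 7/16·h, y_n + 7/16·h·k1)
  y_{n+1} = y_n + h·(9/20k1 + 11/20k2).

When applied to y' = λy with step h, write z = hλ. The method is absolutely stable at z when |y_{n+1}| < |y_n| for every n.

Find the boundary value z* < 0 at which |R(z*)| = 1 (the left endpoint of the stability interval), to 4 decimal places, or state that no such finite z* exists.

On y'=λy, z=hλ:
  k1=λy_n ⇒ h·k1=z·y_n;  k2=λ(1+7/16z)y_n ⇒ h·k2=z(1+7/16z)y_n
  y_{n+1}/y_n = 1 + 9/20z + 11/20z(1+7/16z) = 1 + z + 77/320z²
  so R(z) = 1 + z + 77/320z².

Need |R(x)|<1, x<0.
x=-1.66: |R|=0.0031
R=1: x+77/320x²=0 ⇒ x=−320/77=-4.1558; min R=1−1/(4·77/320)=-0.0390>−1
Confirm numerically:
  x=-3.288: |R|=0.31338 <1
  x=-2.867: |R|=0.11086 <1
  x=-2.164: |R|=0.03718 <1
  x=-1.875: |R|=0.02905 <1
  x=-4.558: |R|=1.44107 >1
  x=-4.394: |R|=1.25180 >1
So |R|<1 on (-4.1558, 0).

z* = -4.1558.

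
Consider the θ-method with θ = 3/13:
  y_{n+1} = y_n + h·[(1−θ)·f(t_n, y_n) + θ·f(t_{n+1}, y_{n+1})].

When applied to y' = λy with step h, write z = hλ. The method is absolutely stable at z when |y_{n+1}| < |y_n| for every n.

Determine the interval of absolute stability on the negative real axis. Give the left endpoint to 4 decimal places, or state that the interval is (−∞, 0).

With y'=λy (z=hλ):
  y_{n+1} = y_n + z·[10/13·y_n + 3/13·y_{n+1}] ⇒ (1 − 3/13z)y_{n+1} = (1 + 10/13z)y_n
  ⇒ R(z) = (1 + 10/13z)/(1 − 3/13z).

Solve |R(x)|<1 on ℝ⁻.
x=-1.57: |R|=0.1525
R=−1: 1+10/13x = −1+3/13x ⇒ -7/13x=2 ⇒ x=2/(-7/13)=-3.7143
Confirm numerically:
  x=-3.644: |R|=0.97944 <1
  x=-3.246: |R|=0.85584 <1
  x=-2.628: |R|=0.63589 <1
  x=-4.121: |R|=1.11225 >1
  x=-4.072: |R|=1.09930 >1
So |R|<1 on (-3.7143, 0).

z∈(-3.7143,0).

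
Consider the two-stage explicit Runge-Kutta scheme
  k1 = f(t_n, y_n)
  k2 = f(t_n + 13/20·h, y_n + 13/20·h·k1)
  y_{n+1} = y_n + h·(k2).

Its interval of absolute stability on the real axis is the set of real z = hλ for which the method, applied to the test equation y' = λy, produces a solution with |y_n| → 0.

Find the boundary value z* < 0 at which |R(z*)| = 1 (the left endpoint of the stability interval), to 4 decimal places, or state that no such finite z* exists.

left endpoint -1.5385.

With y'=λy (z=hλ):
  k1=λy_n ⇒ h·k1=z·y_n;  k2=λ(1+13/20z)y_n ⇒ h·k2=z(1+13/20z)y_n
  y_{n+1}/y_n = 1 + z(1+13/20z) = 1 + z + 13/20z²
  R(z) = 1 + z + 13/20z².

Solve |R(x)|<1 on ℝ⁻.
x=-0.52: |R|=0.6558
R=1: x+13/20x²=0 ⇒ x=−20/13=-1.5385; min R=1−1/(4·13/20)=0.6154>−1
Confirm numerically:
  x=-1.505: |R|=0.96727 <1
  x=-1.176: |R|=0.72293 <1
  x=-1.098: |R|=0.68564 <1
  x=-0.628: |R|=0.62835 <1
  x=-1.906: |R|=1.45534 >1
  x=-1.842: |R|=1.36343 >1
  x=-1.835: |R|=1.35370 >1
Interval (-1.5385, 0).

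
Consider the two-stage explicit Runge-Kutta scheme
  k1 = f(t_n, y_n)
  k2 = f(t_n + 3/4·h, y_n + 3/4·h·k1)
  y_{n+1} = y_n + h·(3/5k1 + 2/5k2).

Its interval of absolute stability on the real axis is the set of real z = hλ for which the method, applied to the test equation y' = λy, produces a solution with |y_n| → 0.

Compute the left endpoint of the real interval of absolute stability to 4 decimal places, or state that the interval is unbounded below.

On y'=λy, z=hλ:
  k1=λy_n ⇒ h·k1=z·y_n;  k2=λ(1+3/4z)y_n ⇒ h·k2=z(1+3/4z)y_n
  y_{n+1}/y_n = 1 + 3/5z + 2/5z(1+3/4z) = 1 + z + 3/10z²
  ⇒ R(z) = 1 + z + 3/10z².

Find x<0 with |R(x)|<1.
x=-1.21: |R|=0.2292
R=1: x+3/10x²=0 ⇒ x=−10/3=-3.3333; min R=1−1/(4·3/10)=0.1667>−1
Confirm numerically:
  x=-2.451: |R|=0.35122 <1
  x=-2.354: |R|=0.30839 <1
  x=-1.831: |R|=0.17477 <1
  x=-3.894: |R|=1.65497 >1
  x=-3.406: |R|=1.07425 >1
  x=-3.403: |R|=1.07112 >1
So |R|<1 on (-3.3333, 0).

left endpoint -3.3333.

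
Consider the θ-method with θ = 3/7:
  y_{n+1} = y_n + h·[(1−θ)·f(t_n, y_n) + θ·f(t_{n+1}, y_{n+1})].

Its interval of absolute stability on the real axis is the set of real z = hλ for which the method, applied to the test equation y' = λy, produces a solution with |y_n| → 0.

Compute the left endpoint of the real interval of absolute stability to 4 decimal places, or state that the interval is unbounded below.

z* = -14.0000.

With y'=λy (z=hλ):
  y_{n+1} = y_n + z·[4/7·y_n + 3/7·y_{n+1}] ⇒ (1 − 3/7z)y_{n+1} = (1 + 4/7z)y_n
  Hence R(z) = (1 + 4/7z)/(1 − 3/7z).

Boundary: |R(x)|=1, x<0.
x=-0.65: |R|=0.4916
R=−1: 1+4/7x = −1+3/7x ⇒ -1/7x=2 ⇒ x=2/(-1/7)=-14.0000
Confirm numerically:
  x=-9.695: |R|=0.88070 <1
  x=-8.343: |R|=0.82338 <1
  x=-8.267: |R|=0.81972 <1
  x=-14.477: |R|=1.00946 >1
  x=-14.033: |R|=1.00067 >1
Stable set (-14.0000, 0).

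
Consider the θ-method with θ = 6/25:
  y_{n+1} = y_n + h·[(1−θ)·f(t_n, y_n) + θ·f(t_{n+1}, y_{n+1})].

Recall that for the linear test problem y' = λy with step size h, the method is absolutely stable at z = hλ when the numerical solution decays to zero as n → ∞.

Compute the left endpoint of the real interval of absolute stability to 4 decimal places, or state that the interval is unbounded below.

z* = -3.8462.

Set f=λy, z=hλ:
  y_{n+1} = y_n + z·[19/25·y_n + 6/25·y_{n+1}] ⇒ (1 − 6/25z)y_{n+1} = (1 + 19/25z)y_n
  so R(z) = (1 + 19/25z)/(1 − 6/25z).

Boundary: |R(x)|=1, x<0.
x=-0.5: |R|=0.5536
R=−1: 1+19/25x = −1+6/25x ⇒ -13/25x=2 ⇒ x=2/(-13/25)=-3.8462
Confirm numerically:
  x=-3.301: |R|=0.84183 <1
  x=-2.578: |R|=0.59262 <1
  x=-1.941: |R|=0.32416 <1
  x=-1.660: |R|=0.18707 <1
  x=-4.403: |R|=1.14079 >1
  x=-4.381: |R|=1.13557 >1
Stable set (-3.8462, 0).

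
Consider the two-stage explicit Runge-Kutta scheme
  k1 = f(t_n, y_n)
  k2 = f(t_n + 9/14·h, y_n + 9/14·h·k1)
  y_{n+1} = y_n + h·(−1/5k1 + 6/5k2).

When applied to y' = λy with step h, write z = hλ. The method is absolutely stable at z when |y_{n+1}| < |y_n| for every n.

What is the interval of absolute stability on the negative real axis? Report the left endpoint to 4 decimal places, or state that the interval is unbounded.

On y'=λy, z=hλ:
  k1=λy_n ⇒ h·k1=z·y_n;  k2=λ(1+9/14z)y_n ⇒ h·k2=z(1+9/14z)y_n
  y_{n+1}/y_n = 1 − 1/5z + 6/5z(1+9/14z) = 1 + z + 27/35z²
  Hence R(z) = 1 + z + 27/35z².

Solve |R(x)|<1 on ℝ⁻.
x=-1.44: |R|=1.1596
R=1: x+27/35x²=0 ⇒ x=−35/27=-1.2963; min R=1−1/(4·27/35)=0.6759>−1
Confirm numerically:
  x=-1.099: |R|=0.83273 <1
  x=-0.866: |R|=0.71254 <1
  x=-0.626: |R|=0.67630 <1
  x=-1.507: |R|=1.24495 >1
  x=-1.390: |R|=1.10048 >1
So |R|<1 on (-1.2963, 0).

z∈(-1.2963,0).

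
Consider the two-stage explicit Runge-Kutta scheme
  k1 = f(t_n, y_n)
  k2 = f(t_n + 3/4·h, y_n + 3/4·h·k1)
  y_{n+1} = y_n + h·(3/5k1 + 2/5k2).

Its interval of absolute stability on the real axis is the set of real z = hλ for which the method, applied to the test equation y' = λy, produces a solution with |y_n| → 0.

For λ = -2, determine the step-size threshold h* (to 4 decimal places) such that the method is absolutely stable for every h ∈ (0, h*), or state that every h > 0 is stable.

Test eqn y'=λy, z=hλ:
  k1=λy_n ⇒ h·k1=z·y_n;  k2=λ(1+3/4z)y_n ⇒ h·k2=z(1+3/4z)y_n
  y_{n+1}/y_n = 1 + 3/5z + 2/5z(1+3/4z) = 1 + z + 3/10z²
  Hence R(z) = 1 + z + 3/10z².

Need |R(x)|<1, x<0.
x=-0.36: |R|=0.6789
R=1: x+3/10x²=0 ⇒ x=−10/3=-3.3333; min R=1−1/(4·3/10)=0.1667>−1
Confirm numerically:
  x=-2.996: |R|=0.69680 <1
  x=-2.171: |R|=0.24297 <1
  x=-1.492: |R|=0.17582 <1
  x=-3.876: |R|=1.63101 >1
  x=-3.668: |R|=1.36827 >1
  x=-3.645: |R|=1.34081 >1
So |R|<1 on (-3.3333, 0).

(-3.3333,0); λ=-2 ⇒ h* = (10/3)/2 = 1.6667.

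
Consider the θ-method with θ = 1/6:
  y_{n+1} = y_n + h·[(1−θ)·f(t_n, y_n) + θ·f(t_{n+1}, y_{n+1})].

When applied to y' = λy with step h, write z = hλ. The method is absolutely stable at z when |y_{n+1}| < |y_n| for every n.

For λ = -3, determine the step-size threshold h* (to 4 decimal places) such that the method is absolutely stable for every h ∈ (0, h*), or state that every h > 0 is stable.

(-3.0000,0); λ=-3 ⇒ h* = (3)/3 = 1.0000.

With y'=λy (z=hλ):
  y_{n+1} = y_n + z·[5/6·y_n + 1/6·y_{n+1}] ⇒ (1 − 1/6z)y_{n+1} = (1 + 5/6z)y_n
  R(z) = (1 + 5/6z)/(1 − 1/6z).

Need |R(x)|<1, x<0.
x=-0.81: |R|=0.2863
R=−1: 1+5/6x = −1+1/6x ⇒ -2/3x=2 ⇒ x=2/(-2/3)=-3.0000
Confirm numerically:
  x=-2.321: |R|=0.67360 <1
  x=-1.901: |R|=0.44361 <1
  x=-1.669: |R|=0.30578 <1
  x=-3.546: |R|=1.22879 >1
  x=-3.389: |R|=1.16573 >1
  x=-3.235: |R|=1.10179 >1
Interval (-3.0000, 0).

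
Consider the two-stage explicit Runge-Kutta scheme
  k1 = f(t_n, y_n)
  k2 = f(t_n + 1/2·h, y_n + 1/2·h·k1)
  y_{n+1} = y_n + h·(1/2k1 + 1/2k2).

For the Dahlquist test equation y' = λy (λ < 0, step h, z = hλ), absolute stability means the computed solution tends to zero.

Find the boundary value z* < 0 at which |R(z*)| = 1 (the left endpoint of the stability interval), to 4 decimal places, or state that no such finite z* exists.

Test eqn y'=λy, z=hλ:
  k1=λy_n ⇒ h·k1=z·y_n;  k2=λ(1+1/2z)y_n ⇒ h·k2=z(1+1/2z)y_n
  y_{n+1}/y_n = 1 + 1/2z + 1/2z(1+1/2z) = 1 + z + 1/4z²
  Hence R(z) = 1 + z + 1/4z².

Boundary: |R(x)|=1, x<0.
x=-0.38: |R|=0.6561
R=1: x+1/4x²=0 ⇒ x=−4=-4.0000; min R=1−1/(4·1/4)=0.0000>−1
Confirm numerically:
  x=-2.722: |R|=0.13032 <1
  x=-2.571: |R|=0.08151 <1
  x=-2.366: |R|=0.03349 <1
  x=-4.459: |R|=1.51167 >1
  x=-4.327: |R|=1.35373 >1
Stable set (-4.0000, 0).

z* = -4.0000.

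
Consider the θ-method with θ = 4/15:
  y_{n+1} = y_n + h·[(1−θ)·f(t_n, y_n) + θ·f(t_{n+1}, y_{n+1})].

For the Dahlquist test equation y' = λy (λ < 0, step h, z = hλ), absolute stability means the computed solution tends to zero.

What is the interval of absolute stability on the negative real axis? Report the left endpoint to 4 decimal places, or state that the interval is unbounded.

z∈(-4.2857,0).

Test eqn y'=λy, z=hλ:
  y_{n+1} = y_n + z·[11/15·y_n + 4/15·y_{n+1}] ⇒ (1 − 4/15z)y_{n+1} = (1 + 11/15z)y_n
  so R(z) = (1 + 11/15z)/(1 − 4/15z).

Find x<0 with |R(x)|<1.
x=-0.86: |R|=0.3004
R=−1: 1+11/15x = −1+4/15x ⇒ -7/15x=2 ⇒ x=2/(-7/15)=-4.2857
Confirm numerically:
  x=-3.375: |R|=0.77632 <1
  x=-2.665: |R|=0.55787 <1
  x=-2.631: |R|=0.54619 <1
  x=-4.535: |R|=1.05266 >1
  x=-4.353: |R|=1.01453 >1
  x=-4.348: |R|=1.01346 >1
Stable set (-4.2857, 0).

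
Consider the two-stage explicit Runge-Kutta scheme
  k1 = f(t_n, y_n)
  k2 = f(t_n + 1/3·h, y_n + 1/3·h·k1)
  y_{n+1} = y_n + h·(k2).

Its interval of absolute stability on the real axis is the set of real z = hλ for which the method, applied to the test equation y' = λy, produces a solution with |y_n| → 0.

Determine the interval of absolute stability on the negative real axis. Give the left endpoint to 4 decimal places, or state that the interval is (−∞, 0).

Test eqn y'=λy, z=hλ:
  k1=λy_n ⇒ h·k1=z·y_n;  k2=λ(1+1/3z)y_n ⇒ h·k2=z(1+1/3z)y_n
  y_{n+1}/y_n = 1 + z(1+1/3z) = 1 + z + 1/3z²
  so R(z) = 1 + z + 1/3z².

Find x<0 with |R(x)|<1.
x=-1.54: |R|=0.2505
R=1: x+1/3x²=0 ⇒ x=−3=-3.0000; min R=1−1/(4·1/3)=0.2500>−1
Confirm numerically:
  x=-2.822: |R|=0.83256 <1
  x=-2.131: |R|=0.38272 <1
  x=-1.914: |R|=0.30713 <1
  x=-3.410: |R|=1.46603 >1
  x=-3.187: |R|=1.19866 >1
Stable set (-3.0000, 0).

(-3.0000, 0).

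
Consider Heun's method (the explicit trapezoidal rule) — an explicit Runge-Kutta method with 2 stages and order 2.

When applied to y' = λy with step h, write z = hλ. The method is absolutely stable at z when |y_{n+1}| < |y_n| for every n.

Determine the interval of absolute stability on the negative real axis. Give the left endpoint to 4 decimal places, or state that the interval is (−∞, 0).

Test eqn y'=λy, z=hλ:
  order 2, 2-stage ⇒ R(z)=1+z+z^2/2
  (e.g. R(-1.04)=0.50080, |R|=0.50080)

Boundary: |R(x)|=1, x<0.
x=-1.04: |R|=0.5008
|R(-2.14)|=1.1498 |R(-2)|=1.0000 |R(-1.35)|=0.5613
Bisect:
  x_lo=-2.6340 |R|=1.8351  x_hi=-0.3845 |R|=0.6894
  mid=-1.50929 |R|=0.62969 →hi
  mid=-2.07167 |R|=1.07424 →lo
  mid=-1.79048 |R|=0.81243 →hi
  mid=-1.93108 |R|=0.93345 →hi
  mid=-2.00137 |R|=1.00137 →lo
  mid=-1.96623 |R|=0.96680 →hi
  mid=-1.98380 |R|=0.98393 →hi
  ...
  [-2.00000,-1.99986] ⇒ x*=-2.0000
So |R|<1 on (-2.0000, 0).

z∈(-2.0000,0).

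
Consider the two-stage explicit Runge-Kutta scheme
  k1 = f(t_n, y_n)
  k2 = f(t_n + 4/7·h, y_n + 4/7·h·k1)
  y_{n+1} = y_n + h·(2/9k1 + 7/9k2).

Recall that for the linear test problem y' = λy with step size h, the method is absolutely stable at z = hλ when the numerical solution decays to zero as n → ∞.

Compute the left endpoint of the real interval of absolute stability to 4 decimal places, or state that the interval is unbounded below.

z* = -2.2500.

Test eqn y'=λy, z=hλ:
  k1=λy_n ⇒ h·k1=z·y_n;  k2=λ(1+4/7z)y_n ⇒ h·k2=z(1+4/7z)y_n
  y_{n+1}/y_n = 1 + 2/9z + 7/9z(1+4/7z) = 1 + z + 4/9z²
  ⇒ R(z) = 1 + z + 4/9z².

Boundary: |R(x)|=1, x<0.
x=-1.72: |R|=0.5948
R=1: x+4/9x²=0 ⇒ x=−9/4=-2.2500; min R=1−1/(4·4/9)=0.4375>−1
Confirm numerically:
  x=-1.989: |R|=0.76928 <1
  x=-1.850: |R|=0.67111 <1
  x=-1.332: |R|=0.45654 <1
  x=-2.665: |R|=1.49154 >1
  x=-2.365: |R|=1.12088 >1
Stable set (-2.2500, 0).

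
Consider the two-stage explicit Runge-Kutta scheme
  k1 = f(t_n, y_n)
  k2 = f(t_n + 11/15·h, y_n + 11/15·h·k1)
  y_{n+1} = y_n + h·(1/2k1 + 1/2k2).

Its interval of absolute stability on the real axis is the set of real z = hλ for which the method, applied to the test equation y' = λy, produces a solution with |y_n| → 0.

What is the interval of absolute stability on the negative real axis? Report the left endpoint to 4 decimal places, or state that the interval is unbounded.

With y'=λy (z=hλ):
  k1=λy_n ⇒ h·k1=z·y_n;  k2=λ(1+11/15z)y_n ⇒ h·k2=z(1+11/15z)y_n
  y_{n+1}/y_n = 1 + 1/2z + 1/2z(1+11/15z) = 1 + z + 11/30z²
  ⇒ R(z) = 1 + z + 11/30z².

Boundary: |R(x)|=1, x<0.
x=-0.43: |R|=0.6378
R=1: x+11/30x²=0 ⇒ x=−30/11=-2.7273; min R=1−1/(4·11/30)=0.3182>−1
Confirm numerically:
  x=-2.417: |R|=0.72503 <1
  x=-1.841: |R|=0.40174 <1
  x=-1.614: |R|=0.34117 <1
  x=-1.317: |R|=0.31898 <1
  x=-3.324: |R|=1.72729 >1
  x=-3.081: |R|=1.39961 >1
  x=-2.820: |R|=1.09588 >1
Stable set (-2.7273, 0).

z∈(-2.7273,0).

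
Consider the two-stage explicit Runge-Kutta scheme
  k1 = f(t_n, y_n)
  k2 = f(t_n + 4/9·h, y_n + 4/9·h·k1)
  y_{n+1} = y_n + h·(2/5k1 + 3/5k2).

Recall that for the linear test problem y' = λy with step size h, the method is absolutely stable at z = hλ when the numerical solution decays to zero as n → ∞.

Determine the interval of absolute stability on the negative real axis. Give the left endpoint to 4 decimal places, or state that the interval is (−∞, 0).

z∈(-3.7500,0).

With y'=λy (z=hλ):
  k1=λy_n ⇒ h·k1=z·y_n;  k2=λ(1+4/9z)y_n ⇒ h·k2=z(1+4/9z)y_n
  y_{n+1}/y_n = 1 + 2/5z + 3/5z(1+4/9z) = 1 + z + 4/15z²
  Hence R(z) = 1 + z + 4/15z².

Solve |R(x)|<1 on ℝ⁻.
x=-0.48: |R|=0.5814
R=1: x+4/15x²=0 ⇒ x=−15/4=-3.7500; min R=1−1/(4·4/15)=0.0625>−1
Confirm numerically:
  x=-3.595: |R|=0.85141 <1
  x=-3.375: |R|=0.66250 <1
  x=-1.939: |R|=0.06359 <1
  x=-1.917: |R|=0.06297 <1
  x=-4.153: |R|=1.44631 >1
  x=-4.104: |R|=1.38742 >1
So |R|<1 on (-3.7500, 0).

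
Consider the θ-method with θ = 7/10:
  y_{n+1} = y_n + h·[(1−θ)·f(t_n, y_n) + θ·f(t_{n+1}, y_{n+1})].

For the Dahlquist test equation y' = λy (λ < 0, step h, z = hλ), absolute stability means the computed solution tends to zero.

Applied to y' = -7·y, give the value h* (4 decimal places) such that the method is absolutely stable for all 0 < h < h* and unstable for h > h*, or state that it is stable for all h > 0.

Set f=λy, z=hλ:
  y_{n+1} = y_n + z·[3/10·y_n + 7/10·y_{n+1}] ⇒ (1 − 7/10z)y_{n+1} = (1 + 3/10z)y_n
  R(z) = (1 + 3/10z)/(1 − 7/10z).

Need |R(x)|<1, x<0.
x=-0.54: |R|=0.6081
x=-2: |R|=0.1667
x=-10: |R|=0.2500
x=-100: |R|=0.4085
θ=7/10≥1/2 ⇒ |1+3/10x|<|1−7/10x| ∀x<0 ⇒ unbounded interval.

interval (−∞, 0). Any h>0 works for λ=-7.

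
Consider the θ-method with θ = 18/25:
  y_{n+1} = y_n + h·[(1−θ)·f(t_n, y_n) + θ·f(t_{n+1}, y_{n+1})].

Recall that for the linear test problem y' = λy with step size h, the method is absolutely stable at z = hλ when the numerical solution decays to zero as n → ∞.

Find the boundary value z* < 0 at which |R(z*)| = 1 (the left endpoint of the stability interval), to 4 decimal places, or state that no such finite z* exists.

interval (−∞, 0).

Set f=λy, z=hλ:
  y_{n+1} = y_n + z·[7/25·y_n + 18/25·y_{n+1}] ⇒ (1 − 18/25z)y_{n+1} = (1 + 7/25z)y_n
  so R(z) = (1 + 7/25z)/(1 − 18/25z).

Find x<0 with |R(x)|<1.
x=-1.21: |R|=0.3534
x=-2: |R|=0.1803
x=-10: |R|=0.2195
x=-100: |R|=0.3699
θ=18/25≥1/2 ⇒ |1+7/25x|<|1−18/25x| ∀x<0 ⇒ unbounded interval.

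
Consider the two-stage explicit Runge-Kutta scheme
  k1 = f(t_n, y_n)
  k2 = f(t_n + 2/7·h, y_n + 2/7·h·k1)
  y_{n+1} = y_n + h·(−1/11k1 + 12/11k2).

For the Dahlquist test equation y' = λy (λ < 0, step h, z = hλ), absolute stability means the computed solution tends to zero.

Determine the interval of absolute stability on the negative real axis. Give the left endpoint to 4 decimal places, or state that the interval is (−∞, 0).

On y'=λy, z=hλ:
  k1=λy_n ⇒ h·k1=z·y_n;  k2=λ(1+2/7z)y_n ⇒ h·k2=z(1+2/7z)y_n
  y_{n+1}/y_n = 1 − 1/11z + 12/11z(1+2/7z) = 1 + z + 24/77z²
  so R(z) = 1 + z + 24/77z².

Need |R(x)|<1, x<0.
x=-1.23: |R|=0.2416
R=1: x+24/77x²=0 ⇒ x=−77/24=-3.2083; min R=1−1/(4·24/77)=0.1979>−1
Confirm numerically:
  x=-3.005: |R|=0.80955 <1
  x=-2.949: |R|=0.76163 <1
  x=-2.219: |R|=0.31574 <1
  x=-1.568: |R|=0.19832 <1
  x=-3.708: |R|=1.57748 >1
  x=-3.581: |R|=1.41595 >1
So |R|<1 on (-3.2083, 0).

(-3.2083, 0).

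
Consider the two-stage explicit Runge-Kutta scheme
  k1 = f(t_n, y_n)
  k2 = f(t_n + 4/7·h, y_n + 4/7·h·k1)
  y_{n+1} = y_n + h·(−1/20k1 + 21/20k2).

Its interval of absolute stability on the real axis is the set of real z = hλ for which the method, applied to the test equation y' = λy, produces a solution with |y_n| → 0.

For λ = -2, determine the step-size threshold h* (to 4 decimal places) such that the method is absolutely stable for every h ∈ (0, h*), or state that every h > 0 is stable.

Set f=λy, z=hλ:
  k1=λy_n ⇒ h·k1=z·y_n;  k2=λ(1+4/7z)y_n ⇒ h·k2=z(1+4/7z)y_n
  y_{n+1}/y_n = 1 − 1/20z + 21/20z(1+4/7z) = 1 + z + 3/5z²
  so R(z) = 1 + z + 3/5z².

Solve |R(x)|<1 on ℝ⁻.
x=-0.97: |R|=0.5945
R=1: x+3/5x²=0 ⇒ x=−5/3=-1.6667; min R=1−1/(4·3/5)=0.5833>−1
Confirm numerically:
  x=-1.467: |R|=0.82425 <1
  x=-1.124: |R|=0.63403 <1
  x=-0.733: |R|=0.58937 <1
  x=-0.727: |R|=0.59012 <1
  x=-1.972: |R|=1.36127 >1
  x=-1.790: |R|=1.13246 >1
  x=-1.773: |R|=1.11312 >1
Interval (-1.6667, 0).

(-1.6667,0); λ=-2 ⇒ h* = (5/3)/2 = 0.8333.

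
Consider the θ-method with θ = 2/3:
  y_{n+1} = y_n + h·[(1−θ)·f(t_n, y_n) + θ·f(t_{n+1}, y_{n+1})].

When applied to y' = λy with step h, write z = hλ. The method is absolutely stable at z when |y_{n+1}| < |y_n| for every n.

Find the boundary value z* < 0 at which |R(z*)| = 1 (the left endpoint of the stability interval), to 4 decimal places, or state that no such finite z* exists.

With y'=λy (z=hλ):
  y_{n+1} = y_n + z·[1/3·y_n + 2/3·y_{n+1}] ⇒ (1 − 2/3z)y_{n+1} = (1 + 1/3z)y_n
  ⇒ R(z) = (1 + 1/3z)/(1 − 2/3z).

Boundary: |R(x)|=1, x<0.
x=-1.25: |R|=0.3182
x=-2: |R|=0.1429
x=-10: |R|=0.3043
x=-100: |R|=0.4778
θ=2/3≥1/2 ⇒ |1+1/3x|<|1−2/3x| ∀x<0 ⇒ stable on all of ℝ⁻.

(−∞, 0) — no finite endpoint.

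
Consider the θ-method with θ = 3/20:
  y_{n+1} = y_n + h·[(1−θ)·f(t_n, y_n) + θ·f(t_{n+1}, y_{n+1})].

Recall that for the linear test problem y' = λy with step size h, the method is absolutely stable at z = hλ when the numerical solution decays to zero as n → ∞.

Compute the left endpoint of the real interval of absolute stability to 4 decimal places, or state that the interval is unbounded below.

z* = -2.8571.

With y'=λy (z=hλ):
  y_{n+1} = y_n + z·[17/20·y_n + 3/20·y_{n+1}] ⇒ (1 − 3/20z)y_{n+1} = (1 + 17/20z)y_n
  Hence R(z) = (1 + 17/20z)/(1 − 3/20z).

Find x<0 with |R(x)|<1.
x=-0.83: |R|=0.2619
R=−1: 1+17/20x = −1+3/20x ⇒ -7/10x=2 ⇒ x=2/(-7/10)=-2.8571
Confirm numerically:
  x=-2.453: |R|=0.79319 <1
  x=-2.367: |R|=0.74680 <1
  x=-1.937: |R|=0.50091 <1
  x=-3.313: |R|=1.21317 >1
  x=-3.148: |R|=1.13830 >1
  x=-2.882: |R|=1.01215 >1
Stable set (-2.8571, 0).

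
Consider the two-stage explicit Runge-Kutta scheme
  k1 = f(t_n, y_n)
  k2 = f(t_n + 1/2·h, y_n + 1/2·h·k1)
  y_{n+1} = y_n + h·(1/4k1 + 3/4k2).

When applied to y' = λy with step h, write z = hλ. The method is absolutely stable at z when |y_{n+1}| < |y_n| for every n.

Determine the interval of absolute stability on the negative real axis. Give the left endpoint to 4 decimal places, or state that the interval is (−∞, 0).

(-2.6667, 0).

On y'=λy, z=hλ:
  k1=λy_n ⇒ h·k1=z·y_n;  k2=λ(1+1/2z)y_n ⇒ h·k2=z(1+1/2z)y_n
  y_{n+1}/y_n = 1 + 1/4z + 3/4z(1+1/2z) = 1 + z + 3/8z²
  ⇒ R(z) = 1 + z + 3/8z².

Need |R(x)|<1, x<0.
x=-0.99: |R|=0.3775
R=1: x+3/8x²=0 ⇒ x=−8/3=-2.6667; min R=1−1/(4·3/8)=0.3333>−1
Confirm numerically:
  x=-2.507: |R|=0.84989 <1
  x=-2.355: |R|=0.72476 <1
  x=-2.120: |R|=0.56540 <1
  x=-1.732: |R|=0.39293 <1
  x=-3.263: |R|=1.72969 >1
  x=-3.108: |R|=1.51437 >1
  x=-2.981: |R|=1.35139 >1
So |R|<1 on (-2.6667, 0).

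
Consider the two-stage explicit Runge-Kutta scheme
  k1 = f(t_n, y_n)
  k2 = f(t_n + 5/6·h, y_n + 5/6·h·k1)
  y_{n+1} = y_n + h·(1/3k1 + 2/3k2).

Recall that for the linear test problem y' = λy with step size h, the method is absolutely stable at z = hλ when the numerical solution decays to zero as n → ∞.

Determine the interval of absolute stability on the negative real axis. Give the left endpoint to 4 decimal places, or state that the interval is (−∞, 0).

(-1.8000, 0).

On y'=λy, z=hλ:
  k1=λy_n ⇒ h·k1=z·y_n;  k2=λ(1+5/6z)y_n ⇒ h·k2=z(1+5/6z)y_n
  y_{n+1}/y_n = 1 + 1/3z + 2/3z(1+5/6z) = 1 + z + 5/9z²
  Hence R(z) = 1 + z + 5/9z².

Find x<0 with |R(x)|<1.
x=-0.43: |R|=0.6727
R=1: x+5/9x²=0 ⇒ x=−9/5=-1.8000; min R=1−1/(4·5/9)=0.5500>−1
Confirm numerically:
  x=-1.461: |R|=0.72485 <1
  x=-1.333: |R|=0.65416 <1
  x=-1.242: |R|=0.61498 <1
  x=-2.321: |R|=1.67180 >1
  x=-2.122: |R|=1.37960 >1
So |R|<1 on (-1.8000, 0).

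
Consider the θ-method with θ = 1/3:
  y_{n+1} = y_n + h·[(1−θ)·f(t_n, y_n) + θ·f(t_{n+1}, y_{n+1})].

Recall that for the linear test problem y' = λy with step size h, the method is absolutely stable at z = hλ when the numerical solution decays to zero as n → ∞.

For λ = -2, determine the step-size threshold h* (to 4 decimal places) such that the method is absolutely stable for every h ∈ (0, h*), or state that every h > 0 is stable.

(-6.0000,0); λ=-2 ⇒ h* = (6)/2 = 3.0000.

Set f=λy, z=hλ:
  y_{n+1} = y_n + z·[2/3·y_n + 1/3·y_{n+1}] ⇒ (1 − 1/3z)y_{n+1} = (1 + 2/3z)y_n
  ⇒ R(z) = (1 + 2/3z)/(1 − 1/3z).

Solve |R(x)|<1 on ℝ⁻.
x=-0.65: |R|=0.4658
R=−1: 1+2/3x = −1+1/3x ⇒ -1/3x=2 ⇒ x=2/(-1/3)=-6.0000
Confirm numerically:
  x=-5.658: |R|=0.96050 <1
  x=-4.563: |R|=0.81000 <1
  x=-4.304: |R|=0.76780 <1
  x=-6.516: |R|=1.05422 >1
  x=-6.308: |R|=1.03309 >1
  x=-6.261: |R|=1.02818 >1
Interval (-6.0000, 0).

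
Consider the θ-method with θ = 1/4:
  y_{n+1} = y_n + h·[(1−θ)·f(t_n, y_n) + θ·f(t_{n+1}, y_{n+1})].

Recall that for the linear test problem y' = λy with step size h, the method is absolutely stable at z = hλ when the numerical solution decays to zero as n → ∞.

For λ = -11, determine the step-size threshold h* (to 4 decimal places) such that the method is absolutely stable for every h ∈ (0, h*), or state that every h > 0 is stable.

(-4.0000,0); λ=-11 ⇒ h* = (4)/11 = 0.3636.

With y'=λy (z=hλ):
  y_{n+1} = y_n + z·[3/4·y_n + 1/4·y_{n+1}] ⇒ (1 − 1/4z)y_{n+1} = (1 + 3/4z)y_n
  ⇒ R(z) = (1 + 3/4z)/(1 − 1/4z).

Find x<0 with |R(x)|<1.
x=-1.11: |R|=0.1311
R=−1: 1+3/4x = −1+1/4x ⇒ -1/2x=2 ⇒ x=2/(-1/2)=-4.0000
Confirm numerically:
  x=-3.803: |R|=0.94951 <1
  x=-3.309: |R|=0.81092 <1
  x=-2.755: |R|=0.63138 <1
  x=-2.142: |R|=0.39499 <1
  x=-4.498: |R|=1.11720 >1
  x=-4.239: |R|=1.05802 >1
  x=-4.123: |R|=1.03028 >1
Stable set (-4.0000, 0).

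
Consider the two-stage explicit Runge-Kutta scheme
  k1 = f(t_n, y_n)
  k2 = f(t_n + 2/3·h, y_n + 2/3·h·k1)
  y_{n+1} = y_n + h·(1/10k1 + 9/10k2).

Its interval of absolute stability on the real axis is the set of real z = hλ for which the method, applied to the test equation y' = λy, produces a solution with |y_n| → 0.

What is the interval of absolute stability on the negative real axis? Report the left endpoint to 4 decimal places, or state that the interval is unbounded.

z∈(-1.6667,0).

With y'=λy (z=hλ):
  k1=λy_n ⇒ h·k1=z·y_n;  k2=λ(1+2/3z)y_n ⇒ h·k2=z(1+2/3z)y_n
  y_{n+1}/y_n = 1 + 1/10z + 9/10z(1+2/3z) = 1 + z + 3/5z²
  R(z) = 1 + z + 3/5z².

Boundary: |R(x)|=1, x<0.
x=-0.84: |R|=0.5834
R=1: x+3/5x²=0 ⇒ x=−5/3=-1.6667; min R=1−1/(4·3/5)=0.5833>−1
Confirm numerically:
  x=-1.515: |R|=0.86213 <1
  x=-1.331: |R|=0.73194 <1
  x=-1.275: |R|=0.70037 <1
  x=-0.721: |R|=0.59090 <1
  x=-1.828: |R|=1.17695 >1
  x=-1.737: |R|=1.07330 >1
  x=-1.734: |R|=1.07005 >1
Interval (-1.6667, 0).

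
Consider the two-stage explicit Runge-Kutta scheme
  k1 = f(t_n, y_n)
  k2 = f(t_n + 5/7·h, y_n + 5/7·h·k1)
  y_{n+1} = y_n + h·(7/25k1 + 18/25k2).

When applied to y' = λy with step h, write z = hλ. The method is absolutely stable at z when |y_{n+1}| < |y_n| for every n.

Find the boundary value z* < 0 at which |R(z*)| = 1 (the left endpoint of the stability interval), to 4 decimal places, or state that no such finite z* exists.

left endpoint -1.9444.

On y'=λy, z=hλ:
  k1=λy_n ⇒ h·k1=z·y_n;  k2=λ(1+5/7z)y_n ⇒ h·k2=z(1+5/7z)y_n
  y_{n+1}/y_n = 1 + 7/25z + 18/25z(1+5/7z) = 1 + z + 18/35z²
  ⇒ R(z) = 1 + z + 18/35z².

Solve |R(x)|<1 on ℝ⁻.
x=-0.5: |R|=0.6286
R=1: x+18/35x²=0 ⇒ x=−35/18=-1.9444; min R=1−1/(4·18/35)=0.5139>−1
Confirm numerically:
  x=-1.844: |R|=0.90474 <1
  x=-1.657: |R|=0.75505 <1
  x=-0.795: |R|=0.53004 <1
  x=-2.483: |R|=1.68772 >1
  x=-2.106: |R|=1.17498 >1
  x=-2.076: |R|=1.14046 >1
Stable set (-1.9444, 0).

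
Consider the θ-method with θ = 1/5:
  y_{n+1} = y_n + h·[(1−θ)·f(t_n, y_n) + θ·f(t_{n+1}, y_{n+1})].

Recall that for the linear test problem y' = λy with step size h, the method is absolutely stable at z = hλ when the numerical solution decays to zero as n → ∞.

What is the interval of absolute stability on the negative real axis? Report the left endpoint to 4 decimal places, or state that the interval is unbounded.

With y'=λy (z=hλ):
  y_{n+1} = y_n + z·[4/5·y_n + 1/5·y_{n+1}] ⇒ (1 − 1/5z)y_{n+1} = (1 + 4/5z)y_n
  ⇒ R(z) = (1 + 4/5z)/(1 − 1/5z).

Solve |R(x)|<1 on ℝ⁻.
x=-1.31: |R|=0.0380
R=−1: 1+4/5x = −1+1/5x ⇒ -3/5x=2 ⇒ x=2/(-3/5)=-3.3333
Confirm numerically:
  x=-3.058: |R|=0.89749 <1
  x=-2.370: |R|=0.60787 <1
  x=-2.271: |R|=0.56168 <1
  x=-3.883: |R|=1.18564 >1
  x=-3.879: |R|=1.18437 >1
So |R|<1 on (-3.3333, 0).

(-3.3333, 0).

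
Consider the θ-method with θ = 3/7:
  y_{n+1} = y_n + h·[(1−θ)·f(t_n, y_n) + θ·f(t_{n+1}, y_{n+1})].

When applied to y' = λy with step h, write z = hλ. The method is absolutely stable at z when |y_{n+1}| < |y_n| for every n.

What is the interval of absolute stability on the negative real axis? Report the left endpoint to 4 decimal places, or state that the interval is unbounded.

z∈(-14.0000,0).

On y'=λy, z=hλ:
  y_{n+1} = y_n + z·[4/7·y_n + 3/7·y_{n+1}] ⇒ (1 − 3/7z)y_{n+1} = (1 + 4/7z)y_n
  so R(z) = (1 + 4/7z)/(1 − 3/7z).

Find x<0 with |R(x)|<1.
x=-0.74: |R|=0.4382
R=−1: 1+4/7x = −1+3/7x ⇒ -1/7x=2 ⇒ x=2/(-1/7)=-14.0000
Confirm numerically:
  x=-13.369: |R|=0.98660 <1
  x=-13.336: |R|=0.98587 <1
  x=-7.710: |R|=0.79124 <1
  x=-6.554: |R|=0.72073 <1
  x=-14.559: |R|=1.01103 >1
  x=-14.455: |R|=1.00903 >1
  x=-14.041: |R|=1.00083 >1
Interval (-14.0000, 0).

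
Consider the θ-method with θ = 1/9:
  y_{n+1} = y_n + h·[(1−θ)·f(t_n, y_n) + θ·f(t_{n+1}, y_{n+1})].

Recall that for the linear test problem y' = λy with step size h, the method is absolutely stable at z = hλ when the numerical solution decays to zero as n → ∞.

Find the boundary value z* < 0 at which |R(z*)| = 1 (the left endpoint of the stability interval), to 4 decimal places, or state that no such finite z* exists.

z* = -2.5714.

Test eqn y'=λy, z=hλ:
  y_{n+1} = y_n + z·[8/9·y_n + 1/9·y_{n+1}] ⇒ (1 − 1/9z)y_{n+1} = (1 + 8/9z)y_n
  ⇒ R(z) = (1 + 8/9z)/(1 − 1/9z).

Need |R(x)|<1, x<0.
x=-0.69: |R|=0.3591
R=−1: 1+8/9x = −1+1/9x ⇒ -7/9x=2 ⇒ x=2/(-7/9)=-2.5714
Confirm numerically:
  x=-2.138: |R|=0.72760 <1
  x=-1.752: |R|=0.46652 <1
  x=-1.473: |R|=0.26583 <1
  x=-1.037: |R|=0.07014 <1
  x=-3.082: |R|=1.29581 >1
  x=-2.616: |R|=1.02686 >1
Stable set (-2.5714, 0).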